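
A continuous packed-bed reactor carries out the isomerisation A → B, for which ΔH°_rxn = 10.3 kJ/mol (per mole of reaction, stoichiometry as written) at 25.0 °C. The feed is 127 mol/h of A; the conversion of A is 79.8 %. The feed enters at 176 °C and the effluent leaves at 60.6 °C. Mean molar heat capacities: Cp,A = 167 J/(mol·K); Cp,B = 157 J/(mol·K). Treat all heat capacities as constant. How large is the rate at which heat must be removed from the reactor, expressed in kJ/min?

Extent of reaction ξ = 0.798 × 127 = 101.35 mol/h
Reaction term: ξ·ΔH°_rxn = 101.35 × 10.3 = 1043.9 kJ/h
Sensible, feed 176→25 °C: -3202.6 kJ/h
Outlet flows (mol/h): A 25.654, B 101.35
Sensible, products 25→60.6 °C: 718.96 kJ/h
Q = ΔH = -1439.7 kJ/h = -0.39993 kW
Heat removed = 23.996 kJ/min

Q_out = 24.0 kJ/min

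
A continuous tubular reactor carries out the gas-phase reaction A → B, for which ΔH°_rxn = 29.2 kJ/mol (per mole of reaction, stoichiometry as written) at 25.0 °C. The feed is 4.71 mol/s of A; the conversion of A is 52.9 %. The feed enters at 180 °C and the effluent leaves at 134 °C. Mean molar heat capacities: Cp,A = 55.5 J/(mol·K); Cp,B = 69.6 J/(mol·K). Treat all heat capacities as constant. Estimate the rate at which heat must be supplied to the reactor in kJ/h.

Extent of reaction ξ = 0.529 × 4.71 = 2.4916 mol/s
Reaction term: ξ·ΔH°_rxn = 2.4916 × 29.2 = 72.754 kJ/s
Sensible, feed 180→25 °C: -40.518 kJ/s
Outlet flows (mol/s): A 2.2184, B 2.4916
Sensible, products 25→134 °C: 32.322 kJ/s
Q = ΔH = 64.559 kJ/s = 64.559 kW
Heat supplied = 232410 kJ/h

Q_in = 232000 kJ/h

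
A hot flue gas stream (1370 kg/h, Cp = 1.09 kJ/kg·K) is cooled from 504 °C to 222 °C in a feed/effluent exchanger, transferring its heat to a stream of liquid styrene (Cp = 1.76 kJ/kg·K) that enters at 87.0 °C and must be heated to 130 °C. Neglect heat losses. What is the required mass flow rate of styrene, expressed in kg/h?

Heat released by hot stream: Q = 1370 × 1.09 × (504 − 222) = 421110 kJ/h
Energy balance on cold side (adiabatic exchanger): Q = ṁ_c·Cp_c·(T_c,out − T_c,in)
ṁ_c = 421110 / [1.76 × (130 − 87.0)] = 5564.4 kg/h

ṁ_c = 5560 kg/h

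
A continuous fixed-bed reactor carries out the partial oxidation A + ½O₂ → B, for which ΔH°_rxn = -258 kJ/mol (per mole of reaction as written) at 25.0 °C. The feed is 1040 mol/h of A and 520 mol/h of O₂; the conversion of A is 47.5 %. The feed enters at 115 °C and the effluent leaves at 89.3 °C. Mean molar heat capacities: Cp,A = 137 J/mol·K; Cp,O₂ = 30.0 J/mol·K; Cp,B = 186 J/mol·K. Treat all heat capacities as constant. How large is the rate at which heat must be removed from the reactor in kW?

Q_out = 36.2 kW

Extent of reaction ξ = 0.475 × 1040 = 494 mol/h
Reaction term: ξ·ΔH°_rxn = 494 × -258 = -127450 kJ/h
Sensible, feed 115→25 °C: -14227 kJ/h
Outlet flows (mol/h): A 546, O₂ 273, B 494
Sensible, products 25→89.3 °C: 11245 kJ/h
Q = ΔH = -130430 kJ/h = -36.232 kW
Heat removed = 36.232 kW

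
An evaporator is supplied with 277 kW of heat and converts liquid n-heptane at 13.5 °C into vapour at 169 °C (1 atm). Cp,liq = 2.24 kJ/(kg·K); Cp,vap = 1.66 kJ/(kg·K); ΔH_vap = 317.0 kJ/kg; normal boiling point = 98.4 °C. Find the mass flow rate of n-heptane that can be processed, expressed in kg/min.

ṁ = 26.6 kg/min

Δh = 2.24×(98.4−13.5) + 317.0 + 1.66×(169−98.4) = 624.37 kJ/kg
Q = 277 kW = 277 kJ/s = 16620 kJ/min
ṁ = Q/Δh = 16620 / 624.37 = 26.619 kg/min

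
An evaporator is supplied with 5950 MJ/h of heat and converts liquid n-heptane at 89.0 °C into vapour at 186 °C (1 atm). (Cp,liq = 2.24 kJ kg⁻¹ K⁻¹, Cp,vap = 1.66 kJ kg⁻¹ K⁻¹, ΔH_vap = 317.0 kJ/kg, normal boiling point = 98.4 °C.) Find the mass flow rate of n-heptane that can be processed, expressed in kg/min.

ṁ = 205 kg/min

Δh = 2.24×(98.4−89.0) + 317.0 + 1.66×(186−98.4) = 483.47 kJ/kg
Q = 5950 MJ/h = 1652.8 kJ/s = 99167 kJ/min
ṁ = Q/Δh = 99167 / 483.47 = 205.11 kg/min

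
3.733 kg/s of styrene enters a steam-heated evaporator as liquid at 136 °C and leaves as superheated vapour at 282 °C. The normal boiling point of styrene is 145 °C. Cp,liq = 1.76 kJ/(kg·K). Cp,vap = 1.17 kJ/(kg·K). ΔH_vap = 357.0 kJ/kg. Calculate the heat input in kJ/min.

Q = 119000 kJ/min

liquid 136→145 °C: 15.84 kJ/kg
vaporisation at 145 °C: 357 kJ/kg
vapour 145→282 °C: 160.29 kJ/kg
Δh = 15.84 + 357 + 160.29 = 533.13 kJ/kg
Q = ṁ·Δh = 3.733 kg/s × 533.13 kJ/kg = 1990.2 kJ/s
|Q| = 1990.2 kW = 119410 kJ/min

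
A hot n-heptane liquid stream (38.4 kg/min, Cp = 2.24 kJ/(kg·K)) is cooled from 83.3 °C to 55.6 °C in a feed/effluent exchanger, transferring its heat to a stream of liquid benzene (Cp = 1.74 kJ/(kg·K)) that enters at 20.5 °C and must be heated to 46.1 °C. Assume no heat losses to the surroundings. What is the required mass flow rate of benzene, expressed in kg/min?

ṁ_c = 53.5 kg/min

Heat released by hot stream: Q = 38.4 × 2.24 × (83.3 − 55.6) = 2382.6 kJ/min
Energy balance on cold side (adiabatic exchanger): Q = ṁ_c·Cp_c·(T_c,out − T_c,in)
ṁ_c = 2382.6 / [1.74 × (46.1 − 20.5)] = 53.49 kg/min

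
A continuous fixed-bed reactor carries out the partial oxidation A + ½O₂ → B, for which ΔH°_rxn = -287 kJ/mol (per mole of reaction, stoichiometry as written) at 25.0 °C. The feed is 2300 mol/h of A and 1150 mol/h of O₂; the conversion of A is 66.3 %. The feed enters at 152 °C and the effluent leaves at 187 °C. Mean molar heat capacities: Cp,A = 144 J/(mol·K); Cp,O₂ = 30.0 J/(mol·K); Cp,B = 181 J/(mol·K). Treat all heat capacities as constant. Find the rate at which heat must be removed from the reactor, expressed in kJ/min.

Extent of reaction ξ = 0.663 × 2300 = 1524.9 mol/h
Reaction term: ξ·ΔH°_rxn = 1524.9 × -287 = -437650 kJ/h
Sensible, feed 152→25 °C: -46444 kJ/h
Outlet flows (mol/h): A 775.1, O₂ 387.55, B 1524.9
Sensible, products 25→187 °C: 64678 kJ/h
Q = ΔH = -419410 kJ/h = -116.5 kW
Heat removed = 6990.2 kJ/min

Q_out = 6990 kJ/min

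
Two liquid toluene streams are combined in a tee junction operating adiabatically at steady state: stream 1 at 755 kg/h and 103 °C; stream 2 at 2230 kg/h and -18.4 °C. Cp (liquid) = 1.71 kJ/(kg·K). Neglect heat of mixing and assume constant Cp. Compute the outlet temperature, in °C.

T_out = 12.3 °C

Adiabatic, steady state ⇒ Σ ṁᵢCp,ᵢ(T_out − Tᵢ) = 0
T_out = Σ ṁᵢCp,ᵢTᵢ / Σ ṁᵢCp,ᵢ
      = 62813 / 5104.3 = 12.306 °C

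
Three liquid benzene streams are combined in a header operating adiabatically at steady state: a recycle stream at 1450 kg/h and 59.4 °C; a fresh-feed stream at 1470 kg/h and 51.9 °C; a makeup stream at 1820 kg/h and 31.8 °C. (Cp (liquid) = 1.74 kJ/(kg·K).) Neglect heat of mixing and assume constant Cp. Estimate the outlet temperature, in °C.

Energy balance with Q = 0: Σ ṁᵢCp,ᵢ(T_out − Tᵢ) = 0
T_out = Σ ṁᵢCp,ᵢTᵢ / Σ ṁᵢCp,ᵢ
      = 383320 / 8247.6 = 46.477 °C

T_out = 46.5 °C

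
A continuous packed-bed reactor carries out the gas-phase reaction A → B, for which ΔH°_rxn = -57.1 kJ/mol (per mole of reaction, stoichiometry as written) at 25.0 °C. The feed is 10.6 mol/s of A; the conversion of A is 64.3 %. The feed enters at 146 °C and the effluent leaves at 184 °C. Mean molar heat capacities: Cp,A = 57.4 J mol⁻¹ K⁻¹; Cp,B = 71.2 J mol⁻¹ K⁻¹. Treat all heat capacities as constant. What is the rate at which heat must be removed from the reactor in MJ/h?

Q_out = 1260 MJ/h

Extent of reaction ξ = 0.643 × 10.6 = 6.8158 mol/s
Reaction term: ξ·ΔH°_rxn = 6.8158 × -57.1 = -389.18 kJ/s
Sensible, feed 146→25 °C: -73.621 kJ/s
Outlet flows (mol/s): A 3.7842, B 6.8158
Sensible, products 25→184 °C: 111.7 kJ/s
Q = ΔH = -351.11 kJ/s = -351.11 kW
Heat removed = 1264 MJ/h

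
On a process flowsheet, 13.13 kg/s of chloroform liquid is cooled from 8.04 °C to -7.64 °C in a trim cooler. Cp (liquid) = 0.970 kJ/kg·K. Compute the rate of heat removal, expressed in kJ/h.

Q_c = 719000 kJ/h

Q = ṁ·Cp·ΔT = 13.13 × 0.970 × (-7.64 − 8.04) = -199.7 kJ/s
Cooling duty = 718930 kJ/h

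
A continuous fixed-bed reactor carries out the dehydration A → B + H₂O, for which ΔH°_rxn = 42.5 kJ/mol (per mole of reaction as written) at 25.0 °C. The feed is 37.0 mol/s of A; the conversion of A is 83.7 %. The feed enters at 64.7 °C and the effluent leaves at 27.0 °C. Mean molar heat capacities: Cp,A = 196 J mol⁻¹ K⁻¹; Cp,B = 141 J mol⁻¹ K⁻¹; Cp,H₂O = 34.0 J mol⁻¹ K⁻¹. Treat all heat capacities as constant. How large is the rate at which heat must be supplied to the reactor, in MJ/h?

Q_in = 3750 MJ/h

Extent of reaction ξ = 0.837 × 37.0 = 30.969 mol/s
Reaction term: ξ·ΔH°_rxn = 30.969 × 42.5 = 1316.2 kJ/s
Sensible, feed 64.7→25 °C: -287.9 kJ/s
Outlet flows (mol/s): A 6.031, B 30.969, H₂O 30.969
Sensible, products 25→27.0 °C: 13.203 kJ/s
Q = ΔH = 1041.5 kJ/s = 1041.5 kW
Heat supplied = 3749.3 MJ/h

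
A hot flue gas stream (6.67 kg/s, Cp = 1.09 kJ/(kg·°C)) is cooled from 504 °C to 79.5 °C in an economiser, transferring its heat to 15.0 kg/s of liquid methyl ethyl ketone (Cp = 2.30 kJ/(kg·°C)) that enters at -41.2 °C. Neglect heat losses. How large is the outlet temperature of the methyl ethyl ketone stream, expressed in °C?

T_c,out = 48.3 °C

Heat released by hot stream: Q = 6.67 × 1.09 × (504 − 79.5) = 3086.2 kJ/s
Energy balance on cold side (adiabatic exchanger): Q = ṁ_c·Cp_c·(T_c,out − T_c,in)
T_c,out = -41.2 + 3086.2/(15.0 × 2.30) = 48.256 °C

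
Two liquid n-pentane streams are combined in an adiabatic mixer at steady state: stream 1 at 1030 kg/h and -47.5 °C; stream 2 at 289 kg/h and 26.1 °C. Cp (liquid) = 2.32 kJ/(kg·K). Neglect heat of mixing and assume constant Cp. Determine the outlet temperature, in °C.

Energy balance with Q = 0: Σ ṁᵢCp,ᵢ(T_out − Tᵢ) = 0
T_out = Σ ṁᵢCp,ᵢTᵢ / Σ ṁᵢCp,ᵢ
      = -96006 / 3060.1 = -31.374 °C

T_out = -31.4 °C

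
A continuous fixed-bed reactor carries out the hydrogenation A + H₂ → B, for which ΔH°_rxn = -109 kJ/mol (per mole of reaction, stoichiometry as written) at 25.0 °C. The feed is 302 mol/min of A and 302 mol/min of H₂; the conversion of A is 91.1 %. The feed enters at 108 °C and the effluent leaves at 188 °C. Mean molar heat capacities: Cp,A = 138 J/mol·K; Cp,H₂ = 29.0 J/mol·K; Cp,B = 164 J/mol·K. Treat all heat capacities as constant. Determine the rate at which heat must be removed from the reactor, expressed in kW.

Q_out = 435 kW

Extent of reaction ξ = 0.911 × 302 = 275.12 mol/min
Reaction term: ξ·ΔH°_rxn = 275.12 × -109 = -29988 kJ/min
Sensible, feed 108→25 °C: -4186 kJ/min
Outlet flows (mol/min): A 26.878, H₂ 26.878, B 275.12
Sensible, products 25→188 °C: 8086.2 kJ/min
Q = ΔH = -26088 kJ/min = -434.8 kW
Heat removed = 434.8 kW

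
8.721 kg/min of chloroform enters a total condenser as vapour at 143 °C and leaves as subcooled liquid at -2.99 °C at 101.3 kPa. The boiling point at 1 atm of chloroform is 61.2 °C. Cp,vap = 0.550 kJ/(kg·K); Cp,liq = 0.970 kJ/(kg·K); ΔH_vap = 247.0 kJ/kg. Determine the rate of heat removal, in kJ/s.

vapour 143→61.2 °C: -44.99 kJ/kg
condensation at 61.2 °C: -247 kJ/kg
liquid 61.2→-2.99 °C: -62.264 kJ/kg
Δh = -44.99 + -247 + -62.264 = -354.25 kJ/kg
Q = ṁ·Δh = 8.721 kg/min × -354.25 kJ/kg = -3089.5 kJ/min
|Q| = 51.491 kW

Q_c = 51.5 kJ/s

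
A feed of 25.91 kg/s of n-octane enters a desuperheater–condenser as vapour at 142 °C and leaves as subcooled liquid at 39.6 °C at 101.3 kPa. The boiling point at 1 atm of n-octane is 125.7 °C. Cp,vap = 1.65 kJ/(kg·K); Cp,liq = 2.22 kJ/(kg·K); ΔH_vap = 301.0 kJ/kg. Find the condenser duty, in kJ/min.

Q_c = 807000 kJ/min

vapour 142→125.7 °C: -26.895 kJ/kg
condensation at 125.7 °C: -301 kJ/kg
liquid 125.7→39.6 °C: -191.14 kJ/kg
Δh = -26.895 + -301 + -191.14 = -519.04 kJ/kg
Q = ṁ·Δh = 25.91 kg/s × -519.04 kJ/kg = -13448 kJ/s
|Q| = 13448 kW = 806890 kJ/min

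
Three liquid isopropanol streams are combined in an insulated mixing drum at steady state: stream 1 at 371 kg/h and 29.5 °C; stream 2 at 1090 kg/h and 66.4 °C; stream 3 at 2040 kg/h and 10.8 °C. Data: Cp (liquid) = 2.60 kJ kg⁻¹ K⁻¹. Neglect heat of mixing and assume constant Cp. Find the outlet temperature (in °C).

T_out = 30.1 °C

Energy balance with Q = 0: Σ ṁᵢCp,ᵢ(T_out − Tᵢ) = 0
Σ ṁᵢCp,ᵢTᵢ = 371×2.60×29.5 + 1090×2.60×66.4 + 2040×2.60×10.8 = 273920
Σ ṁᵢCp,ᵢ = 371×2.60 + 1090×2.60 + 2040×2.60 = 9102.6
T_out = 273920 / 9102.6 = 30.092 °C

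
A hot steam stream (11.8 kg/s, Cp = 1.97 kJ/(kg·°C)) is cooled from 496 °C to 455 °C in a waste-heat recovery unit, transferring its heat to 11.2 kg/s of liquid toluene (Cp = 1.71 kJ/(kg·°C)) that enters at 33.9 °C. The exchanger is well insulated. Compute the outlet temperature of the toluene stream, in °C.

T_c,out = 83.7 °C

Heat released by hot stream: Q = 11.8 × 1.97 × (496 − 455) = 953.09 kJ/s
Energy balance on cold side (adiabatic exchanger): Q = ṁ_c·Cp_c·(T_c,out − T_c,in)
T_c,out = 33.9 + 953.09/(11.2 × 1.71) = 83.664 °C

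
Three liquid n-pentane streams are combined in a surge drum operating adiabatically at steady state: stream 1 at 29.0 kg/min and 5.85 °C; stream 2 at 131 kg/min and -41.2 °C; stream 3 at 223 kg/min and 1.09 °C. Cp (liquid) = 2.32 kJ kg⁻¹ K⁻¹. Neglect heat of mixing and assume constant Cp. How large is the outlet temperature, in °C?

No heat crosses the boundary, so H_out = H_in.
Σ ṁᵢCp,ᵢTᵢ = 29.0×2.32×5.85 + 131×2.32×-41.2 + 223×2.32×1.09 = -11564
Σ ṁᵢCp,ᵢ = 29.0×2.32 + 131×2.32 + 223×2.32 = 888.56
T_out = -11564 / 888.56 = -13.014 °C

T_out = -13.0 °C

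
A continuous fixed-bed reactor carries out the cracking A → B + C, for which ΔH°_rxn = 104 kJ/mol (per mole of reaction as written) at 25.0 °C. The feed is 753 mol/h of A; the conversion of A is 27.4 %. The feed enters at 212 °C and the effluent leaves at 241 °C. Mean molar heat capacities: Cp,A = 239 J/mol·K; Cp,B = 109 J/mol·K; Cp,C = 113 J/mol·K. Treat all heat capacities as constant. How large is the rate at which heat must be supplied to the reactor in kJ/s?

Q_in = 7.20 kJ/s

Extent of reaction ξ = 0.274 × 753 = 206.32 mol/h
Reaction term: ξ·ΔH°_rxn = 206.32 × 104 = 21457 kJ/h
Sensible, feed 212→25 °C: -33654 kJ/h
Outlet flows (mol/h): A 546.68, B 206.32, C 206.32
Sensible, products 25→241 °C: 38115 kJ/h
Q = ΔH = 25919 kJ/h = 7.1997 kW
Heat supplied = 7.1997 kJ/s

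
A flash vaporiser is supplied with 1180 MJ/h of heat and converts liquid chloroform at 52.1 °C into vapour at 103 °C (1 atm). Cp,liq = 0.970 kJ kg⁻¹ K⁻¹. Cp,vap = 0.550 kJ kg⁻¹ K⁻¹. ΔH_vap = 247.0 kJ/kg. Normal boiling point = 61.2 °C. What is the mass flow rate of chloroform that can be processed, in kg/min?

Δh = 0.970×(61.2−52.1) + 247.0 + 0.550×(103−61.2) = 278.82 kJ/kg
Q = 1180 MJ/h = 327.78 kJ/s = 19667 kJ/min
ṁ = Q/Δh = 19667 / 278.82 = 70.536 kg/min

ṁ = 70.5 kg/min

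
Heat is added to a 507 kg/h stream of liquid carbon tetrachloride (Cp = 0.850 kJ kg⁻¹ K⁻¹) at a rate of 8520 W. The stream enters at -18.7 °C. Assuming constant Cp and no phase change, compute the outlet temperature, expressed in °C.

T_out = 52.5 °C

Q = 8520 W = 30672 kJ/h
ΔT = Q/(ṁ·Cp) = 30672/(507×0.850) = 71.173 K
T_out = -18.7 + 71.173 = 52.473 °C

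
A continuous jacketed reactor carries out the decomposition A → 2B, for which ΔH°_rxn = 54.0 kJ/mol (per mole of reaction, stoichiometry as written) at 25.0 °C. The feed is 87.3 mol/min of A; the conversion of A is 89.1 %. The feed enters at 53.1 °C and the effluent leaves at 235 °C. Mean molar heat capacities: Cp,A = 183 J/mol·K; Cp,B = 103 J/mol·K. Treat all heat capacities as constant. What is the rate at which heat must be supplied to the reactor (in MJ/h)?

Extent of reaction ξ = 0.891 × 87.3 = 77.784 mol/min
Reaction term: ξ·ΔH°_rxn = 77.784 × 54.0 = 4200.4 kJ/min
Sensible, feed 53.1→25 °C: -448.92 kJ/min
Outlet flows (mol/min): A 9.5157, B 155.57
Sensible, products 25→235 °C: 3730.6 kJ/min
Q = ΔH = 7482.1 kJ/min = 124.7 kW
Heat supplied = 448.92 MJ/h

Q_in = 449 MJ/h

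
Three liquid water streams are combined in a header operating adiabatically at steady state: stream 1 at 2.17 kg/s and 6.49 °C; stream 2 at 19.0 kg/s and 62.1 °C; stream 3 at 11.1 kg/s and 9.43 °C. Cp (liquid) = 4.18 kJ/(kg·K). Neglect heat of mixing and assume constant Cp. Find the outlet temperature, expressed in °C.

Adiabatic, steady state ⇒ Σ ṁᵢCp,ᵢ(T_out − Tᵢ) = 0
Σ ṁᵢCp,ᵢTᵢ = 2.17×4.18×6.49 + 19.0×4.18×62.1 + 11.1×4.18×9.43 = 5428.4
Σ ṁᵢCp,ᵢ = 2.17×4.18 + 19.0×4.18 + 11.1×4.18 = 134.89
T_out = 5428.4 / 134.89 = 40.243 °C

T_out = 40.2 °C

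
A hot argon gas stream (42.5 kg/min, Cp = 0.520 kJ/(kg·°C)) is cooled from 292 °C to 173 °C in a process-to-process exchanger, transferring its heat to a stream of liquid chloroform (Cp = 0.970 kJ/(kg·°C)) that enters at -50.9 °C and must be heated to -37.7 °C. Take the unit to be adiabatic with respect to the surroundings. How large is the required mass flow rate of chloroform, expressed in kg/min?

Heat released by hot stream: Q = 42.5 × 0.520 × (292 − 173) = 2629.9 kJ/min
Energy balance on cold side (adiabatic exchanger): Q = ṁ_c·Cp_c·(T_c,out − T_c,in)
ṁ_c = 2629.9 / [0.970 × (-37.7 − -50.9)] = 205.4 kg/min

ṁ_c = 205 kg/min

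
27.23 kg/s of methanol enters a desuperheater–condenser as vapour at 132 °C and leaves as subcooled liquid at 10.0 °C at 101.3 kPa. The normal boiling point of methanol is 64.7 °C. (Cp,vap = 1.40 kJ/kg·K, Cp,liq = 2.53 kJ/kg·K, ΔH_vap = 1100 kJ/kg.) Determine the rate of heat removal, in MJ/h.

vapour 132→64.7 °C: -94.22 kJ/kg
condensation at 64.7 °C: -1100 kJ/kg
liquid 64.7→10.0 °C: -138.39 kJ/kg
Δh = -94.22 + -1100 + -138.39 = -1332.6 kJ/kg
Q = ṁ·Δh = 27.23 kg/s × -1332.6 kJ/kg = -36287 kJ/s
|Q| = 36287 kW = 130630 MJ/h

Q_c = 131000 MJ/h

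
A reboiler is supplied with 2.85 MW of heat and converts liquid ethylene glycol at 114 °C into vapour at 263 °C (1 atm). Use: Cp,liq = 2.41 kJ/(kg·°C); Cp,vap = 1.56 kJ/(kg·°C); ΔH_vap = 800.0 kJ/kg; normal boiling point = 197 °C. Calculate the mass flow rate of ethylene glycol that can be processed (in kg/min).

ṁ = 155 kg/min

Δh = 2.41×(197−114) + 800.0 + 1.56×(263−197) = 1103 kJ/kg
Q = 2.85 MW = 2850 kJ/s = 171000 kJ/min
ṁ = Q/Δh = 171000 / 1103 = 155.03 kg/min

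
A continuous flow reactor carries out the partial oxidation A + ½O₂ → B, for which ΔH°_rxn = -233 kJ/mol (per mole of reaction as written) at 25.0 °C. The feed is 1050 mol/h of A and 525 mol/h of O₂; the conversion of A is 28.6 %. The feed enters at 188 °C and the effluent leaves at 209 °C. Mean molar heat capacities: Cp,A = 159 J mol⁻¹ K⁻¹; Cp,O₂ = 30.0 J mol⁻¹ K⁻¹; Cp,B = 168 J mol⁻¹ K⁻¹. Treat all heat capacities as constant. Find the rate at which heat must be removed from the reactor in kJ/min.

Q_out = 1110 kJ/min

Extent of reaction ξ = 0.286 × 1050 = 300.3 mol/h
Reaction term: ξ·ΔH°_rxn = 300.3 × -233 = -69970 kJ/h
Sensible, feed 188→25 °C: -29780 kJ/h
Outlet flows (mol/h): A 749.7, O₂ 374.85, B 300.3
Sensible, products 25→209 °C: 33285 kJ/h
Q = ΔH = -66465 kJ/h = -18.462 kW
Heat removed = 1107.7 kJ/min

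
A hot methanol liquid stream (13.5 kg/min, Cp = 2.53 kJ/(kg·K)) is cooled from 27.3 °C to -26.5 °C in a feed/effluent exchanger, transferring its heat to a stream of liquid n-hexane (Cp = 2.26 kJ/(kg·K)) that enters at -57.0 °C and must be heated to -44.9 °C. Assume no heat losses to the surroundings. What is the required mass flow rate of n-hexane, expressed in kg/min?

Heat released by hot stream: Q = 13.5 × 2.53 × (27.3 − -26.5) = 1837.5 kJ/min
Energy balance on cold side (adiabatic exchanger): Q = ṁ_c·Cp_c·(T_c,out − T_c,in)
ṁ_c = 1837.5 / [2.26 × (-44.9 − -57.0)] = 67.196 kg/min

ṁ_c = 67.2 kg/min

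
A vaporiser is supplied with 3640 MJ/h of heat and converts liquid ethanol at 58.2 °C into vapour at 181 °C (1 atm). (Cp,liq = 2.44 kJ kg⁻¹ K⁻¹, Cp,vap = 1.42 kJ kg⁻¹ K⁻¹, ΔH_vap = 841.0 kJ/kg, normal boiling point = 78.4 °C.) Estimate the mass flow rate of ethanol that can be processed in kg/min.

ṁ = 58.6 kg/min

Δh = 2.44×(78.4−58.2) + 841.0 + 1.42×(181−78.4) = 1036 kJ/kg
Q = 3640 MJ/h = 1011.1 kJ/s = 60667 kJ/min
ṁ = Q/Δh = 60667 / 1036 = 58.56 kg/min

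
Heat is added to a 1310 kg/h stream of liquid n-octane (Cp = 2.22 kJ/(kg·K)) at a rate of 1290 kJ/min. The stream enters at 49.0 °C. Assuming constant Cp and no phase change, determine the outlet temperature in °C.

T_out = 75.6 °C

Q = 1290 kJ/min = 77400 kJ/h
ΔT = Q/(ṁ·Cp) = 77400/(1310×2.22) = 26.614 K
T_out = 49.0 + 26.614 = 75.614 °C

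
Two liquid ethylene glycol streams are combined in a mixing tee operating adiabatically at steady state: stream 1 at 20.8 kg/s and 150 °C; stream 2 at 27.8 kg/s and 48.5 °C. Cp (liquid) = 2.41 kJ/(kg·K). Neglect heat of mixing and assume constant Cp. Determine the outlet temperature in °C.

T_out = 91.9 °C

Adiabatic, steady state ⇒ Σ ṁᵢCp,ᵢ(T_out − Tᵢ) = 0
T_out = Σ ṁᵢCp,ᵢTᵢ / Σ ṁᵢCp,ᵢ
      = 10769 / 117.13 = 91.94 °C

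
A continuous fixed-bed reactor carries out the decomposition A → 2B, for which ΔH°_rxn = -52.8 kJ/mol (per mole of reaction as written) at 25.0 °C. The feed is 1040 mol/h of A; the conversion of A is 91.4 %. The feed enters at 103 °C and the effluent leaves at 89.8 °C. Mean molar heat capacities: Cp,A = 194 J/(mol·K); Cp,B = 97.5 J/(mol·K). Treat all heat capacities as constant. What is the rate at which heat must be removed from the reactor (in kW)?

Q_out = 14.7 kW

Extent of reaction ξ = 0.914 × 1040 = 950.56 mol/h
Reaction term: ξ·ΔH°_rxn = 950.56 × -52.8 = -50190 kJ/h
Sensible, feed 103→25 °C: -15737 kJ/h
Outlet flows (mol/h): A 89.44, B 1901.1
Sensible, products 25→89.8 °C: 13136 kJ/h
Q = ΔH = -52791 kJ/h = -14.664 kW
Heat removed = 14.664 kW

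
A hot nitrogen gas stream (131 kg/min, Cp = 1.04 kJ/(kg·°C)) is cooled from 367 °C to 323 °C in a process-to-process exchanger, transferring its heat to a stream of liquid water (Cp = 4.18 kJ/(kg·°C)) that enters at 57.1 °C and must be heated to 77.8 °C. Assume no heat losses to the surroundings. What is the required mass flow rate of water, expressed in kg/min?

ṁ_c = 69.3 kg/min

Heat released by hot stream: Q = 131 × 1.04 × (367 − 323) = 5994.6 kJ/min
Energy balance on cold side (adiabatic exchanger): Q = ṁ_c·Cp_c·(T_c,out − T_c,in)
ṁ_c = 5994.6 / [4.18 × (77.8 − 57.1)] = 69.28 kg/min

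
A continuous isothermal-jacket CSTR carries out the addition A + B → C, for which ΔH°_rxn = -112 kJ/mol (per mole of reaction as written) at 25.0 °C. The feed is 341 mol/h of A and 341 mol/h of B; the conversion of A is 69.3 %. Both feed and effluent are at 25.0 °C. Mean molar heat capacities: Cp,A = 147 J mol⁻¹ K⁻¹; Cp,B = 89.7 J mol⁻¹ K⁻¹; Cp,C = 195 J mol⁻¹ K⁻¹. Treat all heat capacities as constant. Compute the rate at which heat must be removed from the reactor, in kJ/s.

Q_out = 7.35 kJ/s

Extent of reaction ξ = 0.693 × 341 = 236.31 mol/h
Reaction term: ξ·ΔH°_rxn = 236.31 × -112 = -26467 kJ/h
Q = ΔH = -26467 kJ/h = -7.352 kW
Heat removed = 7.352 kJ/s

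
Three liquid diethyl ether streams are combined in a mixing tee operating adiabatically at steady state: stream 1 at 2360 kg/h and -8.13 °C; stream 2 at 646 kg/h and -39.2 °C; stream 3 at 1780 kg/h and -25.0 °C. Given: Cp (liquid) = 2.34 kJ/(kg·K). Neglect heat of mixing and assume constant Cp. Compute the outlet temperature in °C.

Energy balance with Q = 0: Σ ṁᵢCp,ᵢ(T_out − Tᵢ) = 0
Σ ṁᵢCp,ᵢTᵢ = 2360×2.34×-8.13 + 646×2.34×-39.2 + 1780×2.34×-25.0 = -208280
Σ ṁᵢCp,ᵢ = 2360×2.34 + 646×2.34 + 1780×2.34 = 11199
T_out = -208280 / 11199 = -18.598 °C

T_out = -18.6 °C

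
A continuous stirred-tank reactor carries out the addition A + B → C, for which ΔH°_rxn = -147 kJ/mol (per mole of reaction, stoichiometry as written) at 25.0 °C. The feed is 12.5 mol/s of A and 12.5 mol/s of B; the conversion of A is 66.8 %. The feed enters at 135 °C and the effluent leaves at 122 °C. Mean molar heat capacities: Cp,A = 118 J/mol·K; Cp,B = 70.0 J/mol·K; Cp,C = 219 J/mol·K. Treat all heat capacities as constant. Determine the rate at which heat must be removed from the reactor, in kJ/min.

Extent of reaction ξ = 0.668 × 12.5 = 8.35 mol/s
Reaction term: ξ·ΔH°_rxn = 8.35 × -147 = -1227.5 kJ/s
Sensible, feed 135→25 °C: -258.5 kJ/s
Outlet flows (mol/s): A 4.15, B 4.15, C 8.35
Sensible, products 25→122 °C: 253.06 kJ/s
Q = ΔH = -1232.9 kJ/s = -1232.9 kW
Heat removed = 73973 kJ/min

Q_out = 74000 kJ/min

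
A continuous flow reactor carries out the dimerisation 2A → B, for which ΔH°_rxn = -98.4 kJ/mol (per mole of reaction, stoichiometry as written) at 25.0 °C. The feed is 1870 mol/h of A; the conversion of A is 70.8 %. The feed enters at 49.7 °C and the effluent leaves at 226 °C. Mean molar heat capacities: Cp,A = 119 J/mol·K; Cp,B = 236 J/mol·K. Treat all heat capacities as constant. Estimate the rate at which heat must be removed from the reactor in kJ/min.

Extent of reaction ξ = 0.708 × 1870 / 2 = 661.98 mol/h
Reaction term: ξ·ΔH°_rxn = 661.98 × -98.4 = -65139 kJ/h
Sensible, feed 49.7→25 °C: -5496.5 kJ/h
Outlet flows (mol/h): A 546.04, B 661.98
Sensible, products 25→226 °C: 44462 kJ/h
Q = ΔH = -26173 kJ/h = -7.2703 kW
Heat removed = 436.22 kJ/min

Q_out = 436 kJ/min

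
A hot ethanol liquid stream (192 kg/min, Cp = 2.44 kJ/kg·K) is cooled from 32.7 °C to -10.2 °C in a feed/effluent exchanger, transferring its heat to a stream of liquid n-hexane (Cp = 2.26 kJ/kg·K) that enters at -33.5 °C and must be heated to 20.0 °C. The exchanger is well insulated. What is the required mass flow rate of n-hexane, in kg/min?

Heat released by hot stream: Q = 192 × 2.44 × (32.7 − -10.2) = 20098 kJ/min
Energy balance on cold side (adiabatic exchanger): Q = ṁ_c·Cp_c·(T_c,out − T_c,in)
ṁ_c = 20098 / [2.26 × (20.0 − -33.5)] = 166.22 kg/min

ṁ_c = 166 kg/min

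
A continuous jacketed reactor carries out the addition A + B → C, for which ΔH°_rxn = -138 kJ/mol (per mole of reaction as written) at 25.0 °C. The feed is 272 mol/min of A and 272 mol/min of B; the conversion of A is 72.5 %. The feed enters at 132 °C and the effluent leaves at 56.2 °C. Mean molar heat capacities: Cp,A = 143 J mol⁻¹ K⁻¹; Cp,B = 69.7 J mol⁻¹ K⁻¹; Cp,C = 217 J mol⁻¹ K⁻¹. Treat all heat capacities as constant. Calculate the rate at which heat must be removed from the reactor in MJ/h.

Q_out = 1890 MJ/h

Extent of reaction ξ = 0.725 × 272 = 197.2 mol/min
Reaction term: ξ·ΔH°_rxn = 197.2 × -138 = -27214 kJ/min
Sensible, feed 132→25 °C: -6190.4 kJ/min
Outlet flows (mol/min): A 74.8, B 74.8, C 197.2
Sensible, products 25→56.2 °C: 1831.5 kJ/min
Q = ΔH = -31573 kJ/min = -526.21 kW
Heat removed = 1894.4 MJ/h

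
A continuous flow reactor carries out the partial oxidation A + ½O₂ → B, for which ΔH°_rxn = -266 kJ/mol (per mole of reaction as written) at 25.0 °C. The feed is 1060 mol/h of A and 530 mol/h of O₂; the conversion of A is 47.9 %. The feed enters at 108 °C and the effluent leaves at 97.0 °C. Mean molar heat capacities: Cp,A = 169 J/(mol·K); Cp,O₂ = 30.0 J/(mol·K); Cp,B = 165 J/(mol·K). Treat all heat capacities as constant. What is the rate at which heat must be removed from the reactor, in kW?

Extent of reaction ξ = 0.479 × 1060 = 507.74 mol/h
Reaction term: ξ·ΔH°_rxn = 507.74 × -266 = -135060 kJ/h
Sensible, feed 108→25 °C: -16188 kJ/h
Outlet flows (mol/h): A 552.26, O₂ 276.13, B 507.74
Sensible, products 25→97.0 °C: 13348 kJ/h
Q = ΔH = -137900 kJ/h = -38.305 kW
Heat removed = 38.305 kW

Q_out = 38.3 kW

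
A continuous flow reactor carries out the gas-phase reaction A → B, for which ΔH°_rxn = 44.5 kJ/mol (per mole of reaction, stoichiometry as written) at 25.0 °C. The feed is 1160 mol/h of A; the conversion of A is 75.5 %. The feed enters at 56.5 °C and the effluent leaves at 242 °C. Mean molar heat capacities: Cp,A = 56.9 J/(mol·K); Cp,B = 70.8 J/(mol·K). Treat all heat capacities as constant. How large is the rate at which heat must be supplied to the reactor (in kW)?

Extent of reaction ξ = 0.755 × 1160 = 875.8 mol/h
Reaction term: ξ·ΔH°_rxn = 875.8 × 44.5 = 38973 kJ/h
Sensible, feed 56.5→25 °C: -2079.1 kJ/h
Outlet flows (mol/h): A 284.2, B 875.8
Sensible, products 25→242 °C: 16965 kJ/h
Q = ΔH = 53859 kJ/h = 14.961 kW
Heat supplied = 14.961 kW

Q_in = 15.0 kW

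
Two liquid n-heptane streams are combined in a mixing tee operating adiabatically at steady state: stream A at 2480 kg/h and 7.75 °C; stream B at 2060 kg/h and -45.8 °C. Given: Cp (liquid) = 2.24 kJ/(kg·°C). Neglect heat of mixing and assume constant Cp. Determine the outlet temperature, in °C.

T_out = -16.5 °C

No heat crosses the boundary, so H_out = H_in.
T_out = Σ ṁᵢCp,ᵢTᵢ / Σ ṁᵢCp,ᵢ
      = -168290 / 10170 = -16.548 °C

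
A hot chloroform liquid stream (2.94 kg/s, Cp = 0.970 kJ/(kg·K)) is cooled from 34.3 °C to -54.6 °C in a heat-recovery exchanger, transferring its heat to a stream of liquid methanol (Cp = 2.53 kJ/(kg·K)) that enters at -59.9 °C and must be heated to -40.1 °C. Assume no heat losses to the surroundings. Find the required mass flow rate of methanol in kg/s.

ṁ_c = 5.06 kg/s

Heat released by hot stream: Q = 2.94 × 0.970 × (34.3 − -54.6) = 253.53 kJ/s
Energy balance on cold side (adiabatic exchanger): Q = ṁ_c·Cp_c·(T_c,out − T_c,in)
ṁ_c = 253.53 / [2.53 × (-40.1 − -59.9)] = 5.061 kg/s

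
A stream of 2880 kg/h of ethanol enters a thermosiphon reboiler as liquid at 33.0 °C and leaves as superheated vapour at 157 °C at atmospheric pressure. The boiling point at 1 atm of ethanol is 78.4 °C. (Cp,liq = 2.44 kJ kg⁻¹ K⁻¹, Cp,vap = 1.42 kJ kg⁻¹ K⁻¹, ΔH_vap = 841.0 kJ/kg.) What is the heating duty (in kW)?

liquid 33.0→78.4 °C: 110.78 kJ/kg
vaporisation at 78.4 °C: 841 kJ/kg
vapour 78.4→157 °C: 111.61 kJ/kg
Δh = 110.78 + 841 + 111.61 = 1063.4 kJ/kg
Q = ṁ·Δh = 2880 kg/h × 1063.4 kJ/kg = 3.0626e+06 kJ/h
|Q| = 850.71 kW

Q = 851 kW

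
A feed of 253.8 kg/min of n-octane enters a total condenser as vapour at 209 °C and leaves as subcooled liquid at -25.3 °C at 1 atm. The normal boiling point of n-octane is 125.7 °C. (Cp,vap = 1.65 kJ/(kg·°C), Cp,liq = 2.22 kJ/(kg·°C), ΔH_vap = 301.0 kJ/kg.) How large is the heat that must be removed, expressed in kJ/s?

Q_c = 3270 kJ/s

vapour 209→125.7 °C: -137.44 kJ/kg
condensation at 125.7 °C: -301 kJ/kg
liquid 125.7→-25.3 °C: -335.22 kJ/kg
Δh = -137.44 + -301 + -335.22 = -773.66 kJ/kg
Q = ṁ·Δh = 253.8 kg/min × -773.66 kJ/kg = -196360 kJ/min
|Q| = 3272.6 kW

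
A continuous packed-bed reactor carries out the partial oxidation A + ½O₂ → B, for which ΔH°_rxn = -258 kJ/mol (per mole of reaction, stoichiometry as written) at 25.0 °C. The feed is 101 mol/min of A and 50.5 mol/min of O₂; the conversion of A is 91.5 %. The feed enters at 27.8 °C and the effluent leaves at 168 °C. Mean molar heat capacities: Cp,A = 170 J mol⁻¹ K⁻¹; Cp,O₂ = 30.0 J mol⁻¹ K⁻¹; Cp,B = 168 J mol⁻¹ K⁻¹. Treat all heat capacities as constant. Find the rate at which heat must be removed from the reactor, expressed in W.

Extent of reaction ξ = 0.915 × 101 = 92.415 mol/min
Reaction term: ξ·ΔH°_rxn = 92.415 × -258 = -23843 kJ/min
Sensible, feed 27.8→25 °C: -52.318 kJ/min
Outlet flows (mol/min): A 8.585, O₂ 4.2925, B 92.415
Sensible, products 25→168 °C: 2447.3 kJ/min
Q = ΔH = -21448 kJ/min = -357.47 kW
Heat removed = 357470 W

Q_out = 357000 W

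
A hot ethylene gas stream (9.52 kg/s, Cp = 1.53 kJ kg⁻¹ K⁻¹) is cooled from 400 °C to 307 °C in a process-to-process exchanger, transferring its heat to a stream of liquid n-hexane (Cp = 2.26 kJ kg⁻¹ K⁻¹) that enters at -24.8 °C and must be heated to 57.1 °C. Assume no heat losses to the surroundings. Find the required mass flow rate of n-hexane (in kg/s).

Heat released by hot stream: Q = 9.52 × 1.53 × (400 − 307) = 1354.6 kJ/s
Energy balance on cold side (adiabatic exchanger): Q = ṁ_c·Cp_c·(T_c,out − T_c,in)
ṁ_c = 1354.6 / [2.26 × (57.1 − -24.8)] = 7.3184 kg/s

ṁ_c = 7.32 kg/s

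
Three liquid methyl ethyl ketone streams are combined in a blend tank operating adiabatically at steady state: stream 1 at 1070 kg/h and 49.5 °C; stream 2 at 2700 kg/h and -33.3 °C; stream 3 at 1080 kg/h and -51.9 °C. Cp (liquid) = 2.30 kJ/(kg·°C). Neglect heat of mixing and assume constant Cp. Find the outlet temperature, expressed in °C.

Adiabatic, steady state ⇒ Σ ṁᵢCp,ᵢ(T_out − Tᵢ) = 0
Σ ṁᵢCp,ᵢTᵢ = 1070×2.30×49.5 + 2700×2.30×-33.3 + 1080×2.30×-51.9 = -213890
Σ ṁᵢCp,ᵢ = 1070×2.30 + 2700×2.30 + 1080×2.30 = 11155
T_out = -213890 / 11155 = -19.175 °C

T_out = -19.2 °C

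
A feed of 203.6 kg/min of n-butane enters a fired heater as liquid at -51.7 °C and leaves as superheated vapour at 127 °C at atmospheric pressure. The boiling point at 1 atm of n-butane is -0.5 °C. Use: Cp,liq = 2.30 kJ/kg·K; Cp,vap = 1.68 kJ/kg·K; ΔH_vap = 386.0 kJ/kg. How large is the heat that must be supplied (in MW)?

liquid -51.7→-0.5 °C: 117.76 kJ/kg
vaporisation at -0.5 °C: 386 kJ/kg
vapour -0.5→127 °C: 214.2 kJ/kg
Δh = 117.76 + 386 + 214.2 = 717.96 kJ/kg
Q = ṁ·Δh = 203.6 kg/min × 717.96 kJ/kg = 146180 kJ/min
|Q| = 2436.3 kW = 2.4363 MW

Q = 2.44 MW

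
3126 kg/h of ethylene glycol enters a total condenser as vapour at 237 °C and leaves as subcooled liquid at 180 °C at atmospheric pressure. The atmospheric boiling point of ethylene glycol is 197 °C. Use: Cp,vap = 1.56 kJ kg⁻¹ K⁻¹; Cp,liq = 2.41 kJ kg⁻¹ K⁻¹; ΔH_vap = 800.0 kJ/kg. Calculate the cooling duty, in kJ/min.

Q_c = 47100 kJ/min

vapour 237→197 °C: -62.4 kJ/kg
condensation at 197 °C: -800 kJ/kg
liquid 197→180 °C: -40.97 kJ/kg
Δh = -62.4 + -800 + -40.97 = -903.37 kJ/kg
Q = ṁ·Δh = 3126 kg/h × -903.37 kJ/kg = -2.8239e+06 kJ/h
|Q| = 784.43 kW = 47066 kJ/min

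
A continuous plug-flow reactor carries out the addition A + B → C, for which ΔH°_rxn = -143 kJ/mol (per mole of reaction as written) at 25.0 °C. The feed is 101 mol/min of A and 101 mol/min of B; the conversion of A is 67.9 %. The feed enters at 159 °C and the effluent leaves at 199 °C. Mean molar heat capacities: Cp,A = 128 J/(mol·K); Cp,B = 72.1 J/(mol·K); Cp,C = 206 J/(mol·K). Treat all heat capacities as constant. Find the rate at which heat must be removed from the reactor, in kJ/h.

Q_out = 536000 kJ/h

Extent of reaction ξ = 0.679 × 101 = 68.579 mol/min
Reaction term: ξ·ΔH°_rxn = 68.579 × -143 = -9806.8 kJ/min
Sensible, feed 159→25 °C: -2708.2 kJ/min
Outlet flows (mol/min): A 32.421, B 32.421, C 68.579
Sensible, products 25→199 °C: 3587 kJ/min
Q = ΔH = -8928 kJ/min = -148.8 kW
Heat removed = 535680 kJ/h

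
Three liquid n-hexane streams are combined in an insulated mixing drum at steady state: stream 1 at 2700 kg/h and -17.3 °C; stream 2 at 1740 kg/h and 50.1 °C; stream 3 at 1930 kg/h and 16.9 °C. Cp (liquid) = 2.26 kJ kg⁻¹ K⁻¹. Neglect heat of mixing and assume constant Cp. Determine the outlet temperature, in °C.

Adiabatic, steady state ⇒ Σ ṁᵢCp,ᵢ(T_out − Tᵢ) = 0
T_out = Σ ṁᵢCp,ᵢTᵢ / Σ ṁᵢCp,ᵢ
      = 165160 / 14396 = 11.473 °C

T_out = 11.5 °C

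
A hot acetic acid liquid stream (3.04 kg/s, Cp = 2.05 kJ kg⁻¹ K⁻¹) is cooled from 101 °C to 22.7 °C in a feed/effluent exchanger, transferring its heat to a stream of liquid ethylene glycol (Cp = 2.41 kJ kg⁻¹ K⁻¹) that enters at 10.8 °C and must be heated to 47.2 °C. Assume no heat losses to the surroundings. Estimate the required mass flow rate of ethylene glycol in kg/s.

ṁ_c = 5.56 kg/s

Heat released by hot stream: Q = 3.04 × 2.05 × (101 − 22.7) = 487.97 kJ/s
Energy balance on cold side (adiabatic exchanger): Q = ṁ_c·Cp_c·(T_c,out − T_c,in)
ṁ_c = 487.97 / [2.41 × (47.2 − 10.8)] = 5.5625 kg/s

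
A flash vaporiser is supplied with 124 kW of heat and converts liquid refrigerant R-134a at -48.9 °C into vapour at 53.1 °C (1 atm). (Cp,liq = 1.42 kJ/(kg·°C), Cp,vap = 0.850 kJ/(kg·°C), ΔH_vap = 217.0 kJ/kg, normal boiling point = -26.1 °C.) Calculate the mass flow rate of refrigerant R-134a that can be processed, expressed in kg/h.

ṁ = 1410 kg/h

Δh = 1.42×(-26.1−-48.9) + 217.0 + 0.850×(53.1−-26.1) = 316.7 kJ/kg
Q = 124 kW = 124 kJ/s = 446400 kJ/h
ṁ = Q/Δh = 446400 / 316.7 = 1409.6 kg/h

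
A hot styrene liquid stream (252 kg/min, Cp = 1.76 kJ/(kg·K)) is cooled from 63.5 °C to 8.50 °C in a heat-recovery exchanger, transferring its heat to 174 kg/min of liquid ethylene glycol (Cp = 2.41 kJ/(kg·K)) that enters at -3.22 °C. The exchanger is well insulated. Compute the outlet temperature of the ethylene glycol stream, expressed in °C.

T_c,out = 55.0 °C

Heat released by hot stream: Q = 252 × 1.76 × (63.5 − 8.50) = 24394 kJ/min
Energy balance on cold side (adiabatic exchanger): Q = ṁ_c·Cp_c·(T_c,out − T_c,in)
T_c,out = -3.22 + 24394/(174 × 2.41) = 54.951 °C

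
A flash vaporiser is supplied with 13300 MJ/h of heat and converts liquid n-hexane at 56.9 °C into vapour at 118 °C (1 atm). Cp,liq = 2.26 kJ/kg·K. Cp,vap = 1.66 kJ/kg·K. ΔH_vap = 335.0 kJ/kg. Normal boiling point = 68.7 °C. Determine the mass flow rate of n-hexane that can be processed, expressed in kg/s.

ṁ = 8.33 kg/s

Δh = 2.26×(68.7−56.9) + 335.0 + 1.66×(118−68.7) = 443.51 kJ/kg
Q = 13300 MJ/h = 3694.4 kJ/s = 3694.4 kJ/s
ṁ = Q/Δh = 3694.4 / 443.51 = 8.3301 kg/s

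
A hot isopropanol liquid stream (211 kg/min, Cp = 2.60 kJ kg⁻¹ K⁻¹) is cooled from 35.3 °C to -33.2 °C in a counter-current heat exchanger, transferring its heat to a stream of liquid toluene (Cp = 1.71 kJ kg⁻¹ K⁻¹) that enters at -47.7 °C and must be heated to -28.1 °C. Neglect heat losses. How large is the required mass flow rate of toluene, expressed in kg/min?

ṁ_c = 1120 kg/min

Heat released by hot stream: Q = 211 × 2.60 × (35.3 − -33.2) = 37579 kJ/min
Energy balance on cold side (adiabatic exchanger): Q = ṁ_c·Cp_c·(T_c,out − T_c,in)
ṁ_c = 37579 / [1.71 × (-28.1 − -47.7)] = 1121.2 kg/min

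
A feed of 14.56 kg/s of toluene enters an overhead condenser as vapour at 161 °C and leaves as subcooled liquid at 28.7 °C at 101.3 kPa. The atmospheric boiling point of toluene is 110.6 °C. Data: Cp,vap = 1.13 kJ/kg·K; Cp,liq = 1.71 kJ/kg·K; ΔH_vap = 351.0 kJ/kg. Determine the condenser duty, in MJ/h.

vapour 161→110.6 °C: -56.952 kJ/kg
condensation at 110.6 °C: -351 kJ/kg
liquid 110.6→28.7 °C: -140.05 kJ/kg
Δh = -56.952 + -351 + -140.05 = -548 kJ/kg
Q = ṁ·Δh = 14.56 kg/s × -548 kJ/kg = -7978.9 kJ/s
|Q| = 7978.9 kW = 28724 MJ/h

Q_c = 28700 MJ/h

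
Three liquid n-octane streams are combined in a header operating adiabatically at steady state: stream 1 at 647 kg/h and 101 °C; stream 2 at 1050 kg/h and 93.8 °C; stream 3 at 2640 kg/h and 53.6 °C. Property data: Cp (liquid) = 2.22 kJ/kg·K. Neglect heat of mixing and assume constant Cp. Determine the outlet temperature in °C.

T_out = 70.4 °C

Adiabatic, steady state ⇒ Σ ṁᵢCp,ᵢ(T_out − Tᵢ) = 0
T_out = Σ ṁᵢCp,ᵢTᵢ / Σ ṁᵢCp,ᵢ
      = 677860 / 9628.1 = 70.404 °C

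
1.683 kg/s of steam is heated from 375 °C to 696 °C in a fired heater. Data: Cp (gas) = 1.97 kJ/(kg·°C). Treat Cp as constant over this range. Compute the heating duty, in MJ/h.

Q = 3830 MJ/h

Q = ṁ·Cp·ΔT = 1.683 × 1.97 × (696 − 375) = 1064.3 kJ/s
Heating duty = 3831.4 MJ/h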